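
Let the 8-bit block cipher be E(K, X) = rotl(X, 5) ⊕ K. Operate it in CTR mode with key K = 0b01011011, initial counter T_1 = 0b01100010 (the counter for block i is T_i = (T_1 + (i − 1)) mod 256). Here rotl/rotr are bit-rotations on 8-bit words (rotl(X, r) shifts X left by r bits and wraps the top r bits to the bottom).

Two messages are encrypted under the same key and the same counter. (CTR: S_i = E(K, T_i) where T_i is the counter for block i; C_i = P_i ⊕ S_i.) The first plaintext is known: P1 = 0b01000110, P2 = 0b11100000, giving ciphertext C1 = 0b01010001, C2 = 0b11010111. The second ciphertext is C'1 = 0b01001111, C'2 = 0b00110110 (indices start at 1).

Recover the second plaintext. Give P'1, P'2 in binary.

P'1 = 0b01011000, P'2 = 0b00000001

In CTR with a reused counter, both messages share the same keystream S_i, so C_i ⊕ C'_i = P_i ⊕ P'_i and thus P'_i = P_i ⊕ C_i ⊕ C'_i.
P'1: 0b01000110 ⊕ 0b01010001 ⊕ 0b01001111 = 0b01011000.
P'2: 0b11100000 ⊕ 0b11010111 ⊕ 0b00110110 = 0b00000001.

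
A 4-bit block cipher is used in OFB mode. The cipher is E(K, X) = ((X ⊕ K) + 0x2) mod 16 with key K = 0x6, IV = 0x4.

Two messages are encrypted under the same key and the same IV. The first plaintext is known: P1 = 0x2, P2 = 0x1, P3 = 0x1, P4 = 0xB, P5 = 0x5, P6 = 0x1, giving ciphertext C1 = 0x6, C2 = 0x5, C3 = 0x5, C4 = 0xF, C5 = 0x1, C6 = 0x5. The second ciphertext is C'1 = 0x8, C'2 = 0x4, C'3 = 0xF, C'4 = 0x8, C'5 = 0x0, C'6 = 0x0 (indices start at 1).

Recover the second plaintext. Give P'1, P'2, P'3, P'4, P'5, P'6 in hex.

In OFB with a reused IV, both messages share the same keystream S_i, so C_i ⊕ C'_i = P_i ⊕ P'_i and thus P'_i = P_i ⊕ C_i ⊕ C'_i.
P'1: 0x2 ⊕ 0x6 ⊕ 0x8 = 0xC.
P'2: 0x1 ⊕ 0x5 ⊕ 0x4 = 0x0.
P'3: 0x1 ⊕ 0x5 ⊕ 0xF = 0xB.
P'4: 0xB ⊕ 0xF ⊕ 0x8 = 0xC.
P'5: 0x5 ⊕ 0x1 ⊕ 0x0 = 0x4.
P'6: 0x1 ⊕ 0x5 ⊕ 0x0 = 0x4.

P'1 = 0xC, P'2 = 0x0, P'3 = 0xB, P'4 = 0xC, P'5 = 0x4, P'6 = 0x4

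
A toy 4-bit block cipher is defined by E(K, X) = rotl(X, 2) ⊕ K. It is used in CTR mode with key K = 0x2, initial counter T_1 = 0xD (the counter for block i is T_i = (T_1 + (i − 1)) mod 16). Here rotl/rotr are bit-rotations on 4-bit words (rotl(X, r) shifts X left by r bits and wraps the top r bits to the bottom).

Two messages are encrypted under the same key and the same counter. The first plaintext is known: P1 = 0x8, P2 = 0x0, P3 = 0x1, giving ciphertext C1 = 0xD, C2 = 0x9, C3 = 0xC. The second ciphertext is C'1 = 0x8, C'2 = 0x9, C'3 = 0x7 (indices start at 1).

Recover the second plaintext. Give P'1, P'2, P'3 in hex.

In CTR with a reused counter, both messages share the same keystream S_i, so C_i ⊕ C'_i = P_i ⊕ P'_i and thus P'_i = P_i ⊕ C_i ⊕ C'_i.
P'1: 0x8 ⊕ 0xD ⊕ 0x8 = 0xD.
P'2: 0x0 ⊕ 0x9 ⊕ 0x9 = 0x0.
P'3: 0x1 ⊕ 0xC ⊕ 0x7 = 0xA.

P'1 = 0xD, P'2 = 0x0, P'3 = 0xA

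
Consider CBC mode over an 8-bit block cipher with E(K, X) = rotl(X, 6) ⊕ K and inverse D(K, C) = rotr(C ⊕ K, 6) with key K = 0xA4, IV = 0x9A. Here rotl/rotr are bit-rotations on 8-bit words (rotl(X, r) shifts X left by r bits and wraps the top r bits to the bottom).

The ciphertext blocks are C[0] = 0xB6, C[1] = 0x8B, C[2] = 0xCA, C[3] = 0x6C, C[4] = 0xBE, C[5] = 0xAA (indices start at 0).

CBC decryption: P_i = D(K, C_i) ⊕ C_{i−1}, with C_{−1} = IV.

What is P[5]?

P[5] = 0x86

P[5]: D(K, 0xAA) = 0x38; 0x38 ⊕ 0xBE = 0x86.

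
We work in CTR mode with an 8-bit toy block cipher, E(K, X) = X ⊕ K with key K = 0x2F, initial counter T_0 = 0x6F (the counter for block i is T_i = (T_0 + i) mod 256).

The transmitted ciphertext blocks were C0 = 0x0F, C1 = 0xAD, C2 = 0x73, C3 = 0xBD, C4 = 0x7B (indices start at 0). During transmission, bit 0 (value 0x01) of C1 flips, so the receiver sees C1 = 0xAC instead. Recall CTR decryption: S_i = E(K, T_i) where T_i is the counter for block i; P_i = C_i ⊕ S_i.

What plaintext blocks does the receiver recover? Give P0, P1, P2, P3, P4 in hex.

Only C1 changed, to 0xAC. In CTR, a change in C_i flips the same bit in P_i only; the keystream is unaffected. Decrypting the received ciphertext:
P0: T = 0x6F, S = E(K, T) = 0x40; 0x0F ⊕ 0x40 = 0x4F.
P1: T = 0x70, S = E(K, T) = 0x5F; 0xAC ⊕ 0x5F = 0xF3.
P2: T = 0x71, S = E(K, T) = 0x5E; 0x73 ⊕ 0x5E = 0x2D.
P3: T = 0x72, S = E(K, T) = 0x5D; 0xBD ⊕ 0x5D = 0xE0.
P4: T = 0x73, S = E(K, T) = 0x5C; 0x7B ⊕ 0x5C = 0x27.
Blocks that differ from the original plaintext: P1.

P0 = 0x4F, P1 = 0xF3, P2 = 0x2D, P3 = 0xE0, P4 = 0x27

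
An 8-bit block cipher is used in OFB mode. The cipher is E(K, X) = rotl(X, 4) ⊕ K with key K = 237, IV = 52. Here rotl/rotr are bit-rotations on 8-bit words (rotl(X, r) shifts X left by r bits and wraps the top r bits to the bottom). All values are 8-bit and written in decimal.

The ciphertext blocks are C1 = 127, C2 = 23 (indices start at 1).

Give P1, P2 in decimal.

P1 = 209, P2 = 16

OFB decryption: S_i = E(K, S_{i−1}) with S_{0} = IV; P_i = C_i ⊕ S_i.
P1: S = E(K, 52) = 174; 127 ⊕ 174 = 209.
P2: S = E(K, 174) = 7; 23 ⊕ 7 = 16.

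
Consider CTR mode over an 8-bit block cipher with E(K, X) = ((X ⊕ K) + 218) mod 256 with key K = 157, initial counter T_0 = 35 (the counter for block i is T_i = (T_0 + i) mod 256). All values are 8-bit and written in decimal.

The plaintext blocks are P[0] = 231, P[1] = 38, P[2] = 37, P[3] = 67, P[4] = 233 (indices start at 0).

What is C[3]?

CTR encryption: S_i = E(K, T_i) where T_i is the counter for block i; C_i = P_i ⊕ S_i.
C[0]: T = 35, S = E(K, T) = 152; 231 ⊕ 152 = 127.
C[1]: T = 36, S = E(K, T) = 147; 38 ⊕ 147 = 181.
C[2]: T = 37, S = E(K, T) = 146; 37 ⊕ 146 = 183.
C[3]: T = 38, S = E(K, T) = 149; 67 ⊕ 149 = 214.

C[3] = 214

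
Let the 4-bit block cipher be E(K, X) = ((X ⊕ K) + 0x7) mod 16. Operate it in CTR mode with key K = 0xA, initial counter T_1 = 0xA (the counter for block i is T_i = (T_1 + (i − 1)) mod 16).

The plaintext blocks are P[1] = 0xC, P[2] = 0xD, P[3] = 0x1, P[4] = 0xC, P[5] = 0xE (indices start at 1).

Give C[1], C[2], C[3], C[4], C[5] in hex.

CTR encryption: S_i = E(K, T_i) where T_i is the counter for block i; C_i = P_i ⊕ S_i.
C[1]: T = 0xA, S = E(K, T) = 0x7; 0xC ⊕ 0x7 = 0xB.
C[2]: T = 0xB, S = E(K, T) = 0x8; 0xD ⊕ 0x8 = 0x5.
C[3]: T = 0xC, S = E(K, T) = 0xD; 0x1 ⊕ 0xD = 0xC.
C[4]: T = 0xD, S = E(K, T) = 0xE; 0xC ⊕ 0xE = 0x2.
C[5]: T = 0xE, S = E(K, T) = 0xB; 0xE ⊕ 0xB = 0x5.

C[1] = 0xB, C[2] = 0x5, C[3] = 0xC, C[4] = 0x2, C[5] = 0x5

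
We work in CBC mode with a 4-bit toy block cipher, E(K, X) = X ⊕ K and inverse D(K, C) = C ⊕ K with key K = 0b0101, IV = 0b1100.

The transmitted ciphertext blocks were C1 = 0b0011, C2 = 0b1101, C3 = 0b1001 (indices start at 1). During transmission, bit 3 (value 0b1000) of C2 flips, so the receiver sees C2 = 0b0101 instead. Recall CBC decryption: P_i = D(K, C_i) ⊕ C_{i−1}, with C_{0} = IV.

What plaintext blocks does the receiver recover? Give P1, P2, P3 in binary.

P1 = 0b1010, P2 = 0b0011, P3 = 0b1001

Only C2 changed, to 0b0101. In CBC, a change in C_i garbles P_i and flips the same bit in P_{i+1}. Decrypting the received ciphertext:
P1: D(K, 0b0011) = 0b0110; 0b0110 ⊕ 0b1100 = 0b1010.
P2: D(K, 0b0101) = 0b0000; 0b0000 ⊕ 0b0011 = 0b0011.
P3: D(K, 0b1001) = 0b1100; 0b1100 ⊕ 0b0101 = 0b1001.
Blocks that differ from the original plaintext: P2, P3.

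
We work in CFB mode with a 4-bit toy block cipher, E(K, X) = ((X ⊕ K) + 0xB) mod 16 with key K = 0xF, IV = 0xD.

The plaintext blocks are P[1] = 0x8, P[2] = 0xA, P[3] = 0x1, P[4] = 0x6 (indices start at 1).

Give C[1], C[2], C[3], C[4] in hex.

C[1] = 0x5, C[2] = 0xF, C[3] = 0xA, C[4] = 0x6

CFB encryption: C_i = P_i ⊕ E(K, C_{i−1}), with C_{0} = IV.
C[1]: E(K, 0xD) = 0xD; 0x8 ⊕ 0xD = 0x5.
C[2]: E(K, 0x5) = 0x5; 0xA ⊕ 0x5 = 0xF.
C[3]: E(K, 0xF) = 0xB; 0x1 ⊕ 0xB = 0xA.
C[4]: E(K, 0xA) = 0x0; 0x6 ⊕ 0x0 = 0x6.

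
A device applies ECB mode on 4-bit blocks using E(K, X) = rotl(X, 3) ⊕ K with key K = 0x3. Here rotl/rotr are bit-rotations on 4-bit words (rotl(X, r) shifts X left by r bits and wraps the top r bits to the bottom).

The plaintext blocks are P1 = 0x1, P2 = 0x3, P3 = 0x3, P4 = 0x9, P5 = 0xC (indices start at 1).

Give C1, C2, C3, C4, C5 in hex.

C1 = 0xB, C2 = 0xA, C3 = 0xA, C4 = 0xF, C5 = 0x5

ECB encryption: C_i = E(K, P_i).
C1: E(K, 0x1) = 0xB.
C2: E(K, 0x3) = 0xA.
C3: E(K, 0x3) = 0xA.
C4: E(K, 0x9) = 0xF.
C5: E(K, 0xC) = 0x5.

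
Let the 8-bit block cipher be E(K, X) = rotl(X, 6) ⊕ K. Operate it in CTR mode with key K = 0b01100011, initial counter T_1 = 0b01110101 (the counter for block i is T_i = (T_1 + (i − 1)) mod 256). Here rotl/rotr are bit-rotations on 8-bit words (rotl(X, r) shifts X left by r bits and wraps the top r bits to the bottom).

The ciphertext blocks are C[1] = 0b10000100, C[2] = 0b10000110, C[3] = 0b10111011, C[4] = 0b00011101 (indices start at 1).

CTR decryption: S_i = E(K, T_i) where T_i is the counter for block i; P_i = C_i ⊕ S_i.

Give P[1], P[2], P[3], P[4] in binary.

P[1] = 0b10111010, P[2] = 0b01111000, P[3] = 0b00000101, P[4] = 0b01100000

P[1]: T = 0b01110101, S = E(K, T) = 0b00111110; 0b10000100 ⊕ 0b00111110 = 0b10111010.
P[2]: T = 0b01110110, S = E(K, T) = 0b11111110; 0b10000110 ⊕ 0b11111110 = 0b01111000.
P[3]: T = 0b01110111, S = E(K, T) = 0b10111110; 0b10111011 ⊕ 0b10111110 = 0b00000101.
P[4]: T = 0b01111000, S = E(K, T) = 0b01111101; 0b00011101 ⊕ 0b01111101 = 0b01100000.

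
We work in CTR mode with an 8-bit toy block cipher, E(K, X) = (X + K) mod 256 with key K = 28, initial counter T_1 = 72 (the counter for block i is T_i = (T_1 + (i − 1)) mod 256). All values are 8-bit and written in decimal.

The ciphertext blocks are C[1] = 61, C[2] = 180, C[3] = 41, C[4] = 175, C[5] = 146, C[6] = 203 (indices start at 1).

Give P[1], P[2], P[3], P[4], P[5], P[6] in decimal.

P[1] = 89, P[2] = 209, P[3] = 79, P[4] = 200, P[5] = 250, P[6] = 162

CTR decryption: S_i = E(K, T_i) where T_i is the counter for block i; P_i = C_i ⊕ S_i.
P[1]: T = 72, S = E(K, T) = 100; 61 ⊕ 100 = 89.
P[2]: T = 73, S = E(K, T) = 101; 180 ⊕ 101 = 209.
P[3]: T = 74, S = E(K, T) = 102; 41 ⊕ 102 = 79.
P[4]: T = 75, S = E(K, T) = 103; 175 ⊕ 103 = 200.
P[5]: T = 76, S = E(K, T) = 104; 146 ⊕ 104 = 250.
P[6]: T = 77, S = E(K, T) = 105; 203 ⊕ 105 = 162.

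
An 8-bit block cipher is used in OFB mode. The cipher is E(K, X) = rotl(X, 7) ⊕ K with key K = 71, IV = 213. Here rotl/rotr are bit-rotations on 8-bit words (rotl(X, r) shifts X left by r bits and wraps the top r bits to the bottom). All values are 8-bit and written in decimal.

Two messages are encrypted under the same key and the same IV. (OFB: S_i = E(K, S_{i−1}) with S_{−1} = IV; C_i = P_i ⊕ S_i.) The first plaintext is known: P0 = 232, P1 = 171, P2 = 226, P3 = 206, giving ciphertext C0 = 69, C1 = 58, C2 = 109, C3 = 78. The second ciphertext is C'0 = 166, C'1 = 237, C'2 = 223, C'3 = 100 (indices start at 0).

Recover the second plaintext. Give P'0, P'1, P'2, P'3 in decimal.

P'0 = 11, P'1 = 124, P'2 = 80, P'3 = 228

In OFB with a reused IV, both messages share the same keystream S_i, so C_i ⊕ C'_i = P_i ⊕ P'_i and thus P'_i = P_i ⊕ C_i ⊕ C'_i.
P'0: 232 ⊕ 69 ⊕ 166 = 11.
P'1: 171 ⊕ 58 ⊕ 237 = 124.
P'2: 226 ⊕ 109 ⊕ 223 = 80.
P'3: 206 ⊕ 78 ⊕ 100 = 228.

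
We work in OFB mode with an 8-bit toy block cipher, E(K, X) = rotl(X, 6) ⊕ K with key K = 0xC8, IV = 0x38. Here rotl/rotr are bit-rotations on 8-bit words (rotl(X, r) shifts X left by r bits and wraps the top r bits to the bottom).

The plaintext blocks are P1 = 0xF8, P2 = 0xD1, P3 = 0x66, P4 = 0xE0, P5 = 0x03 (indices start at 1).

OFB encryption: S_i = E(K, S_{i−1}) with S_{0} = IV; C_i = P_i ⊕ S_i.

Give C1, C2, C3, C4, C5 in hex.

C1 = 0x3E, C2 = 0xA8, C3 = 0xF0, C4 = 0x8D, C5 = 0x90

C1: S = E(K, 0x38) = 0xC6; 0xF8 ⊕ 0xC6 = 0x3E.
C2: S = E(K, 0xC6) = 0x79; 0xD1 ⊕ 0x79 = 0xA8.
C3: S = E(K, 0x79) = 0x96; 0x66 ⊕ 0x96 = 0xF0.
C4: S = E(K, 0x96) = 0x6D; 0xE0 ⊕ 0x6D = 0x8D.
C5: S = E(K, 0x6D) = 0x93; 0x03 ⊕ 0x93 = 0x90.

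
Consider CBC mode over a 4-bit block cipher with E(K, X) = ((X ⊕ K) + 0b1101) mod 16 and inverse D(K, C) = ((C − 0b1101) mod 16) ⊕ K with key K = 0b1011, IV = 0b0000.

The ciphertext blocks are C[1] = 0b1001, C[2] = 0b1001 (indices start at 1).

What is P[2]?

CBC decryption: P_i = D(K, C_i) ⊕ C_{i−1}, with C_{0} = IV.
P[2]: D(K, 0b1001) = 0b0111; 0b0111 ⊕ 0b1001 = 0b1110.

P[2] = 0b1110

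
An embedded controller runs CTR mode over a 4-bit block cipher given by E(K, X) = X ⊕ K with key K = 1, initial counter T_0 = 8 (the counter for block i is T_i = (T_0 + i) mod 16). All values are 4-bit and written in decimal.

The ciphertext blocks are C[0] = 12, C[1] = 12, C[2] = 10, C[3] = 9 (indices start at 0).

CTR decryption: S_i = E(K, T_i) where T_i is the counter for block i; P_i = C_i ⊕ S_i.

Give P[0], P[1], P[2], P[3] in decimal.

P[0]: T = 8, S = E(K, T) = 9; 12 ⊕ 9 = 5.
P[1]: T = 9, S = E(K, T) = 8; 12 ⊕ 8 = 4.
P[2]: T = 10, S = E(K, T) = 11; 10 ⊕ 11 = 1.
P[3]: T = 11, S = E(K, T) = 10; 9 ⊕ 10 = 3.

P[0] = 5, P[1] = 4, P[2] = 1, P[3] = 3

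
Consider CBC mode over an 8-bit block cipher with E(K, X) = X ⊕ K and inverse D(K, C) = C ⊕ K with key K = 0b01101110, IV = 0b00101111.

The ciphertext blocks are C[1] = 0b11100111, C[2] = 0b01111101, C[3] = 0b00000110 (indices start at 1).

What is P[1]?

P[1] = 0b10100110

CBC decryption: P_i = D(K, C_i) ⊕ C_{i−1}, with C_{0} = IV.
P[1]: D(K, 0b11100111) = 0b10001001; 0b10001001 ⊕ 0b00101111 = 0b10100110.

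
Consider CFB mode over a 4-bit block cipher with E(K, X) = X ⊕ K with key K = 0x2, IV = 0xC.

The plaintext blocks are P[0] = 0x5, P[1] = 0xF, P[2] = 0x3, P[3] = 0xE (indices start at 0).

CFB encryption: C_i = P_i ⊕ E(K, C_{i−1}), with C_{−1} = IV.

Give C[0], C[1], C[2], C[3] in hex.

C[0]: E(K, 0xC) = 0xE; 0x5 ⊕ 0xE = 0xB.
C[1]: E(K, 0xB) = 0x9; 0xF ⊕ 0x9 = 0x6.
C[2]: E(K, 0x6) = 0x4; 0x3 ⊕ 0x4 = 0x7.
C[3]: E(K, 0x7) = 0x5; 0xE ⊕ 0x5 = 0xB.

C[0] = 0xB, C[1] = 0x6, C[2] = 0x7, C[3] = 0xB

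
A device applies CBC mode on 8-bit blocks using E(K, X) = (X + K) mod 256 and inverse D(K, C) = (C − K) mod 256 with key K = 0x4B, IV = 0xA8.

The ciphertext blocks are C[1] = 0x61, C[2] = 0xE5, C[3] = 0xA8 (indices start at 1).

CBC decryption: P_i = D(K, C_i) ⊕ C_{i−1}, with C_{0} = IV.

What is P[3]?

P[3] = 0xB8

P[3]: D(K, 0xA8) = 0x5D; 0x5D ⊕ 0xE5 = 0xB8.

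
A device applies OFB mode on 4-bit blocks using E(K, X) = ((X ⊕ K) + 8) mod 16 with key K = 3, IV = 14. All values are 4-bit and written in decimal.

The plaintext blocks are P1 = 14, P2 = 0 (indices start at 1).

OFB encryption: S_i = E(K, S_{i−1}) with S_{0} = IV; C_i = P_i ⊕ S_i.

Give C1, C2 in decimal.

C1: S = E(K, 14) = 5; 14 ⊕ 5 = 11.
C2: S = E(K, 5) = 14; 0 ⊕ 14 = 14.

C1 = 11, C2 = 14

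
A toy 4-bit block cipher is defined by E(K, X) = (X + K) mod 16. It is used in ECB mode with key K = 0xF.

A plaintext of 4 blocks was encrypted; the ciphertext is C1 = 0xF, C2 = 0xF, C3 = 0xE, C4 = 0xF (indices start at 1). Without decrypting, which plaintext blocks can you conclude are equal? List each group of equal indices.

P1 = P2 = P4

ECB encrypts each block independently with the same key, so equal ciphertext blocks imply equal plaintext blocks.
C1 = C2 = C4 = 0xF, so P1 = P2 = P4.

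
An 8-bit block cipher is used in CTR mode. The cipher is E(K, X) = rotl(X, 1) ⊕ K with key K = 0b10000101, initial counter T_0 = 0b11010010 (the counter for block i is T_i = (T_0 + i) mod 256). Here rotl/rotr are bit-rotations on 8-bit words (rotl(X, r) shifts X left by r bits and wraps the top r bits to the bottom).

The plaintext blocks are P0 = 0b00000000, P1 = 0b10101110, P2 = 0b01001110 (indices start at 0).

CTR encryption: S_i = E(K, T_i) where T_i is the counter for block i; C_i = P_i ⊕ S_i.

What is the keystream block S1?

0b00100010

C0: T = 0b11010010, S = E(K, T) = 0b00100000; 0b00000000 ⊕ 0b00100000 = 0b00100000.
C1: T = 0b11010011, S = E(K, T) = 0b00100010; 0b10101110 ⊕ 0b00100010 = 0b10001100.
So S1 = 0b00100010.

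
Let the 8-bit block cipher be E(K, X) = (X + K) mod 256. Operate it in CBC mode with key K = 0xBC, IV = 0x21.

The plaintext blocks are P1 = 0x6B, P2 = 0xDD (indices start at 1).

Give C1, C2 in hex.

C1 = 0x06, C2 = 0x97

CBC encryption: C_i = E(K, P_i ⊕ C_{i−1}), with C_{0} = IV.
C1: P1 ⊕ 0x21 = 0x4A; E(K, 0x4A) = 0x06.
C2: P2 ⊕ 0x06 = 0xDB; E(K, 0xDB) = 0x97.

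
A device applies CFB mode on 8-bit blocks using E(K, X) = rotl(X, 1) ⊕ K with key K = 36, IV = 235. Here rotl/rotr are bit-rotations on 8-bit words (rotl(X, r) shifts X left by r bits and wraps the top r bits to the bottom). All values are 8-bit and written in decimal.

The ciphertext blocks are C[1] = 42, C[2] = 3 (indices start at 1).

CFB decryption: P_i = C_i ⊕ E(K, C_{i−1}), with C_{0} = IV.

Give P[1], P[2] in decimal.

P[1]: E(K, 235) = 243; 42 ⊕ 243 = 217.
P[2]: E(K, 42) = 112; 3 ⊕ 112 = 115.

P[1] = 217, P[2] = 115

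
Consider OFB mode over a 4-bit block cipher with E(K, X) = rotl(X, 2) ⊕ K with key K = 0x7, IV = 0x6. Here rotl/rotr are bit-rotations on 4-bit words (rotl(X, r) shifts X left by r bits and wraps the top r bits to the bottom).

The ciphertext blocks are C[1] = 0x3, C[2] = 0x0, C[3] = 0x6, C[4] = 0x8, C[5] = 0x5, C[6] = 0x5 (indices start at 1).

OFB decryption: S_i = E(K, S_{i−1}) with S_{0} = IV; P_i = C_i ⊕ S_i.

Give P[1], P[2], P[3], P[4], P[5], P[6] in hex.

P[1]: S = E(K, 0x6) = 0xE; 0x3 ⊕ 0xE = 0xD.
P[2]: S = E(K, 0xE) = 0xC; 0x0 ⊕ 0xC = 0xC.
P[3]: S = E(K, 0xC) = 0x4; 0x6 ⊕ 0x4 = 0x2.
P[4]: S = E(K, 0x4) = 0x6; 0x8 ⊕ 0x6 = 0xE.
P[5]: S = E(K, 0x6) = 0xE; 0x5 ⊕ 0xE = 0xB.
P[6]: S = E(K, 0xE) = 0xC; 0x5 ⊕ 0xC = 0x9.

P[1] = 0xD, P[2] = 0xC, P[3] = 0x2, P[4] = 0xE, P[5] = 0xB, P[6] = 0x9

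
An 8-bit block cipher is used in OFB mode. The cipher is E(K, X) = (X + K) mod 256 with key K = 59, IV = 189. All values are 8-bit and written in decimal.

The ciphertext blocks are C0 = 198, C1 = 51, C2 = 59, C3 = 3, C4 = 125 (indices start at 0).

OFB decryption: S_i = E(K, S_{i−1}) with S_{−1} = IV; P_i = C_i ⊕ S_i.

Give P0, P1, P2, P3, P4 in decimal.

P0 = 62, P1 = 0, P2 = 85, P3 = 170, P4 = 153

P0: S = E(K, 189) = 248; 198 ⊕ 248 = 62.
P1: S = E(K, 248) = 51; 51 ⊕ 51 = 0.
P2: S = E(K, 51) = 110; 59 ⊕ 110 = 85.
P3: S = E(K, 110) = 169; 3 ⊕ 169 = 170.
P4: S = E(K, 169) = 228; 125 ⊕ 228 = 153.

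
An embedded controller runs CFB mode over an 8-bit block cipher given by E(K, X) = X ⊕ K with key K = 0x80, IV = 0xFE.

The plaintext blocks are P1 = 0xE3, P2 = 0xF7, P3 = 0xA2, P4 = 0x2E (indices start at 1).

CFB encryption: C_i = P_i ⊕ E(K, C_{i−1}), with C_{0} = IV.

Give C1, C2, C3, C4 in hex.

C1 = 0x9D, C2 = 0xEA, C3 = 0xC8, C4 = 0x66

C1: E(K, 0xFE) = 0x7E; 0xE3 ⊕ 0x7E = 0x9D.
C2: E(K, 0x9D) = 0x1D; 0xF7 ⊕ 0x1D = 0xEA.
C3: E(K, 0xEA) = 0x6A; 0xA2 ⊕ 0x6A = 0xC8.
C4: E(K, 0xC8) = 0x48; 0x2E ⊕ 0x48 = 0x66.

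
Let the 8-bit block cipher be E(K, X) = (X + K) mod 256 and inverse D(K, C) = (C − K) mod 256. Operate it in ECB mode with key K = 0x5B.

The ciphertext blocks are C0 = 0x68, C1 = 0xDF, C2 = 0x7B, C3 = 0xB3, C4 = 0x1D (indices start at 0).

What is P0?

P0 = 0x0D

ECB decryption: P_i = D(K, C_i).
P0: D(K, 0x68) = 0x0D.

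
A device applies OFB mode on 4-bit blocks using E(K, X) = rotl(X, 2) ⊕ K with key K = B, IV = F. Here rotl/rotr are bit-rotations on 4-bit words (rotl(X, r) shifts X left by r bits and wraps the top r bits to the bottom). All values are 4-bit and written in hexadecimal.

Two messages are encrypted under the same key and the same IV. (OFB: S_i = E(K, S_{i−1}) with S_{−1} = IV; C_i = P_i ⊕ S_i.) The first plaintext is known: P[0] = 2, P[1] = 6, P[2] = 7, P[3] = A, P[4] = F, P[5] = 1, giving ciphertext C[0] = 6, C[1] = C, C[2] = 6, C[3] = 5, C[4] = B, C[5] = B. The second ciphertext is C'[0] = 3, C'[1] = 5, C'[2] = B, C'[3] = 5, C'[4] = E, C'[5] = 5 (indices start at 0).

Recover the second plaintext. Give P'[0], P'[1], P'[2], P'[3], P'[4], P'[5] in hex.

In OFB with a reused IV, both messages share the same keystream S_i, so C_i ⊕ C'_i = P_i ⊕ P'_i and thus P'_i = P_i ⊕ C_i ⊕ C'_i.
P'[0]: 2 ⊕ 6 ⊕ 3 = 7.
P'[1]: 6 ⊕ C ⊕ 5 = F.
P'[2]: 7 ⊕ 6 ⊕ B = A.
P'[3]: A ⊕ 5 ⊕ 5 = A.
P'[4]: F ⊕ B ⊕ E = A.
P'[5]: 1 ⊕ B ⊕ 5 = F.

P'[0] = 7, P'[1] = F, P'[2] = A, P'[3] = A, P'[4] = A, P'[5] = F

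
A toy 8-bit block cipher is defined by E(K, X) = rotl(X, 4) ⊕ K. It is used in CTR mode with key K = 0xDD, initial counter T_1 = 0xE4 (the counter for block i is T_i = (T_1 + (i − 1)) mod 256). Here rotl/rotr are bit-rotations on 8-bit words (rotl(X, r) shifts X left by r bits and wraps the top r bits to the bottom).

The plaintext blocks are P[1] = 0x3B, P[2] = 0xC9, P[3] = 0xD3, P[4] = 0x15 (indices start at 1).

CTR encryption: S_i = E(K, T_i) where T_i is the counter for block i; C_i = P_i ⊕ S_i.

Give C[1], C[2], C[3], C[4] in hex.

C[1] = 0xA8, C[2] = 0x4A, C[3] = 0x60, C[4] = 0xB6

C[1]: T = 0xE4, S = E(K, T) = 0x93; 0x3B ⊕ 0x93 = 0xA8.
C[2]: T = 0xE5, S = E(K, T) = 0x83; 0xC9 ⊕ 0x83 = 0x4A.
C[3]: T = 0xE6, S = E(K, T) = 0xB3; 0xD3 ⊕ 0xB3 = 0x60.
C[4]: T = 0xE7, S = E(K, T) = 0xA3; 0x15 ⊕ 0xA3 = 0xB6.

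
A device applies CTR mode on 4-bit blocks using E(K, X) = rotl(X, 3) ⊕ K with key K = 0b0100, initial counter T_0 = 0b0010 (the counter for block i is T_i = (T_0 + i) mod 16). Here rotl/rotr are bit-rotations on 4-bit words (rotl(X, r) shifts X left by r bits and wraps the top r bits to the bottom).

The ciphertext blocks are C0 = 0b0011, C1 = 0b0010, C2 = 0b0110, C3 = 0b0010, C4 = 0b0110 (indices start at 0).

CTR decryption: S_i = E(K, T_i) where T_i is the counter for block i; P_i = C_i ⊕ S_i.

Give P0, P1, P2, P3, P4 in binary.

P0 = 0b0110, P1 = 0b1111, P2 = 0b0000, P3 = 0b1100, P4 = 0b0001

P0: T = 0b0010, S = E(K, T) = 0b0101; 0b0011 ⊕ 0b0101 = 0b0110.
P1: T = 0b0011, S = E(K, T) = 0b1101; 0b0010 ⊕ 0b1101 = 0b1111.
P2: T = 0b0100, S = E(K, T) = 0b0110; 0b0110 ⊕ 0b0110 = 0b0000.
P3: T = 0b0101, S = E(K, T) = 0b1110; 0b0010 ⊕ 0b1110 = 0b1100.
P4: T = 0b0110, S = E(K, T) = 0b0111; 0b0110 ⊕ 0b0111 = 0b0001.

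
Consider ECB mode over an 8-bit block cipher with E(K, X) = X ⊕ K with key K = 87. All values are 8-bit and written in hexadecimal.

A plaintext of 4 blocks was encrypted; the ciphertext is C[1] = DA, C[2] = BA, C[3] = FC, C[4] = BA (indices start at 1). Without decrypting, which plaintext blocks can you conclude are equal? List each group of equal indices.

P[2] = P[4]

ECB encrypts each block independently with the same key, so equal ciphertext blocks imply equal plaintext blocks.
C[2] = C[4] = BA, so P[2] = P[4].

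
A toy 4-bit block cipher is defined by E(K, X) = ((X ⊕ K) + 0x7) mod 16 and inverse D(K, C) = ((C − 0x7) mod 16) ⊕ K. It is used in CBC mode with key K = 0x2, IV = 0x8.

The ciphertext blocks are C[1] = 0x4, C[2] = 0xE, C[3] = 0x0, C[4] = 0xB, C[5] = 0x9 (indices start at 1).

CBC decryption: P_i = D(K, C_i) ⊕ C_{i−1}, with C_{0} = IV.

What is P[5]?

P[5] = 0xB

P[5]: D(K, 0x9) = 0x0; 0x0 ⊕ 0xB = 0xB.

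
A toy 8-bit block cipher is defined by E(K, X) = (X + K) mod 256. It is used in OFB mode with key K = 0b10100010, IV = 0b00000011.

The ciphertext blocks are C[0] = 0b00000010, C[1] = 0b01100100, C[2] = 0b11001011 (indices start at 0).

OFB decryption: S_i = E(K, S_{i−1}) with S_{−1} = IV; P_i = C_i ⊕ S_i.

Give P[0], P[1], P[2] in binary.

P[0] = 0b10100111, P[1] = 0b00100011, P[2] = 0b00100010

P[0]: S = E(K, 0b00000011) = 0b10100101; 0b00000010 ⊕ 0b10100101 = 0b10100111.
P[1]: S = E(K, 0b10100101) = 0b01000111; 0b01100100 ⊕ 0b01000111 = 0b00100011.
P[2]: S = E(K, 0b01000111) = 0b11101001; 0b11001011 ⊕ 0b11101001 = 0b00100010.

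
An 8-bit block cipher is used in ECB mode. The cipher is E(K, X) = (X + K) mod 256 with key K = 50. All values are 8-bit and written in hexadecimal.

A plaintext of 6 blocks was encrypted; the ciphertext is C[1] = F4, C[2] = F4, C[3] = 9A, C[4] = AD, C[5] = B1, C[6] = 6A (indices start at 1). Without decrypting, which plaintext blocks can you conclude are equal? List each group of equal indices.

P[1] = P[2]

ECB encrypts each block independently with the same key, so equal ciphertext blocks imply equal plaintext blocks.
C[1] = C[2] = F4, so P[1] = P[2].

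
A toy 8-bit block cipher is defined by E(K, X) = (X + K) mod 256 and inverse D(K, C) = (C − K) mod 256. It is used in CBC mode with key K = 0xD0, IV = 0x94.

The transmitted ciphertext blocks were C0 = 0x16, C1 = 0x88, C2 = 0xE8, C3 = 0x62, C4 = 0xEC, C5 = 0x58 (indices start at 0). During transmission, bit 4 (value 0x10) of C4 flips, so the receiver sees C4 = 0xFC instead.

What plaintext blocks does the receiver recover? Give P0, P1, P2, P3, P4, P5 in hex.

P0 = 0xD2, P1 = 0xAE, P2 = 0x90, P3 = 0x7A, P4 = 0x4E, P5 = 0x74

CBC decryption: P_i = D(K, C_i) ⊕ C_{i−1}, with C_{−1} = IV.
Only C4 changed, to 0xFC. In CBC, a change in C_i garbles P_i and flips the same bit in P_{i+1}. Decrypting the received ciphertext:
P0: D(K, 0x16) = 0x46; 0x46 ⊕ 0x94 = 0xD2.
P1: D(K, 0x88) = 0xB8; 0xB8 ⊕ 0x16 = 0xAE.
P2: D(K, 0xE8) = 0x18; 0x18 ⊕ 0x88 = 0x90.
P3: D(K, 0x62) = 0x92; 0x92 ⊕ 0xE8 = 0x7A.
P4: D(K, 0xFC) = 0x2C; 0x2C ⊕ 0x62 = 0x4E.
P5: D(K, 0x58) = 0x88; 0x88 ⊕ 0xFC = 0x74.
Blocks that differ from the original plaintext: P4, P5.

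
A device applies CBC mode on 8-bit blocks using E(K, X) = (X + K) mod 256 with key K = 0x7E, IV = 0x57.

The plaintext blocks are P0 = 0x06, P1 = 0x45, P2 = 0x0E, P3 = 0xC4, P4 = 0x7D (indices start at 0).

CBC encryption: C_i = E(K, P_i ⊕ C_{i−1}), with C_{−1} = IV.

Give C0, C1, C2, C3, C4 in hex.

C0 = 0xCF, C1 = 0x08, C2 = 0x84, C3 = 0xBE, C4 = 0x41

C0: P0 ⊕ 0x57 = 0x51; E(K, 0x51) = 0xCF.
C1: P1 ⊕ 0xCF = 0x8A; E(K, 0x8A) = 0x08.
C2: P2 ⊕ 0x08 = 0x06; E(K, 0x06) = 0x84.
C3: P3 ⊕ 0x84 = 0x40; E(K, 0x40) = 0xBE.
C4: P4 ⊕ 0xBE = 0xC3; E(K, 0xC3) = 0x41.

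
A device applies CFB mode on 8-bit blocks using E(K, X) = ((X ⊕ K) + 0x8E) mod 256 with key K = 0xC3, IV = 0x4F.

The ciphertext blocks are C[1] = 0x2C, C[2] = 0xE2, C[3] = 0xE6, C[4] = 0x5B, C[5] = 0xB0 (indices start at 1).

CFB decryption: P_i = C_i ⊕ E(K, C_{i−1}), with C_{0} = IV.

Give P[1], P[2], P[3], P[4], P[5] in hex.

P[1]: E(K, 0x4F) = 0x1A; 0x2C ⊕ 0x1A = 0x36.
P[2]: E(K, 0x2C) = 0x7D; 0xE2 ⊕ 0x7D = 0x9F.
P[3]: E(K, 0xE2) = 0xAF; 0xE6 ⊕ 0xAF = 0x49.
P[4]: E(K, 0xE6) = 0xB3; 0x5B ⊕ 0xB3 = 0xE8.
P[5]: E(K, 0x5B) = 0x26; 0xB0 ⊕ 0x26 = 0x96.

P[1] = 0x36, P[2] = 0x9F, P[3] = 0x49, P[4] = 0xE8, P[5] = 0x96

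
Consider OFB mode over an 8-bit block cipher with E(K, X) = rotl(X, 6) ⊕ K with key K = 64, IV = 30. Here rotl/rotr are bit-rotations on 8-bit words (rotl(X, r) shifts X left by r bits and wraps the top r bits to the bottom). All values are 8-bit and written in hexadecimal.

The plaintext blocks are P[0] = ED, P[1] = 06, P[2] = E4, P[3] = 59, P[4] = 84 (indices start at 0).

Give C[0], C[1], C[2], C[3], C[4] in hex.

C[0] = 85, C[1] = 78, C[2] = 1F, C[3] = C3, C[4] = 46

OFB encryption: S_i = E(K, S_{i−1}) with S_{−1} = IV; C_i = P_i ⊕ S_i.
C[0]: S = E(K, 30) = 68; ED ⊕ 68 = 85.
C[1]: S = E(K, 68) = 7E; 06 ⊕ 7E = 78.
C[2]: S = E(K, 7E) = FB; E4 ⊕ FB = 1F.
C[3]: S = E(K, FB) = 9A; 59 ⊕ 9A = C3.
C[4]: S = E(K, 9A) = C2; 84 ⊕ C2 = 46.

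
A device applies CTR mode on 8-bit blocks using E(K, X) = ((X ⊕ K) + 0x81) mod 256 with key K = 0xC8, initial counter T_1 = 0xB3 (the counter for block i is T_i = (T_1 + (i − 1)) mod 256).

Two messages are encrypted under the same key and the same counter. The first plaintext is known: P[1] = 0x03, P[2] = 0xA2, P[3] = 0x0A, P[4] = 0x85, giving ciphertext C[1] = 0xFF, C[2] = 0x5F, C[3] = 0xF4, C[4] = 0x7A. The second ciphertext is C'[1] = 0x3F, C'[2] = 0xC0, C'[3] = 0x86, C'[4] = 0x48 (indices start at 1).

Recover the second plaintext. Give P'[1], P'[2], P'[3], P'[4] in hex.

In CTR with a reused counter, both messages share the same keystream S_i, so C_i ⊕ C'_i = P_i ⊕ P'_i and thus P'_i = P_i ⊕ C_i ⊕ C'_i.
P'[1]: 0x03 ⊕ 0xFF ⊕ 0x3F = 0xC3.
P'[2]: 0xA2 ⊕ 0x5F ⊕ 0xC0 = 0x3D.
P'[3]: 0x0A ⊕ 0xF4 ⊕ 0x86 = 0x78.
P'[4]: 0x85 ⊕ 0x7A ⊕ 0x48 = 0xB7.

P'[1] = 0xC3, P'[2] = 0x3D, P'[3] = 0x78, P'[4] = 0xB7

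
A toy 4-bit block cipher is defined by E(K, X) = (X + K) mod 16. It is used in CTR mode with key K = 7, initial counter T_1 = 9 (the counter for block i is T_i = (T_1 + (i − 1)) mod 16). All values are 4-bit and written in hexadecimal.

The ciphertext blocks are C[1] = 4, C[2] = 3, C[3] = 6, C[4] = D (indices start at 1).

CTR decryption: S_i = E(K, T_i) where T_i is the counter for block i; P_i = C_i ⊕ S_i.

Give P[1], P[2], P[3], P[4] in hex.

P[1] = 4, P[2] = 2, P[3] = 4, P[4] = E

P[1]: T = 9, S = E(K, T) = 0; 4 ⊕ 0 = 4.
P[2]: T = A, S = E(K, T) = 1; 3 ⊕ 1 = 2.
P[3]: T = B, S = E(K, T) = 2; 6 ⊕ 2 = 4.
P[4]: T = C, S = E(K, T) = 3; D ⊕ 3 = E.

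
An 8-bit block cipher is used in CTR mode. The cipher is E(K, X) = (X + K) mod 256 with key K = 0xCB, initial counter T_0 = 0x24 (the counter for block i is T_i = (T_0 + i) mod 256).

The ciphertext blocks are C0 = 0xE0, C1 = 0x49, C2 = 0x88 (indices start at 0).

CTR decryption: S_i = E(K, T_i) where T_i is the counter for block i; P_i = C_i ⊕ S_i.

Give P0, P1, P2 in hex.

P0: T = 0x24, S = E(K, T) = 0xEF; 0xE0 ⊕ 0xEF = 0x0F.
P1: T = 0x25, S = E(K, T) = 0xF0; 0x49 ⊕ 0xF0 = 0xB9.
P2: T = 0x26, S = E(K, T) = 0xF1; 0x88 ⊕ 0xF1 = 0x79.

P0 = 0x0F, P1 = 0xB9, P2 = 0x79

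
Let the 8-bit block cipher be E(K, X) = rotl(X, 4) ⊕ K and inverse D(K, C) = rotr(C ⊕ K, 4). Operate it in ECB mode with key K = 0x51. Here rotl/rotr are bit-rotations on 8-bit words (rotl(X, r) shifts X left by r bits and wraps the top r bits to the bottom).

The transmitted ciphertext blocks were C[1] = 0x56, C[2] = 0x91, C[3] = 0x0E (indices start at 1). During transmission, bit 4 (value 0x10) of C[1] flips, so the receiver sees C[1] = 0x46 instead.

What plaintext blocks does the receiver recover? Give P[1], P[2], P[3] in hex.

ECB decryption: P_i = D(K, C_i).
Only C[1] changed, to 0x46. In ECB, a change in C_i affects only P_i. Decrypting the received ciphertext:
P[1]: D(K, 0x46) = 0x71.
P[2]: D(K, 0x91) = 0x0C.
P[3]: D(K, 0x0E) = 0xF5.
Blocks that differ from the original plaintext: P[1].

P[1] = 0x71, P[2] = 0x0C, P[3] = 0xF5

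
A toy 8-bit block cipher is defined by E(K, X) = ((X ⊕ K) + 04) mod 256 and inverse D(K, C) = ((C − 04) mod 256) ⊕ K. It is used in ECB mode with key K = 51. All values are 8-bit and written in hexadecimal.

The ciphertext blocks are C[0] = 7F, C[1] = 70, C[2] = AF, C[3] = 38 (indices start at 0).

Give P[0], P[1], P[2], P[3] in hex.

P[0] = 2A, P[1] = 3D, P[2] = FA, P[3] = 65

ECB decryption: P_i = D(K, C_i).
P[0]: D(K, 7F) = 2A.
P[1]: D(K, 70) = 3D.
P[2]: D(K, AF) = FA.
P[3]: D(K, 38) = 65.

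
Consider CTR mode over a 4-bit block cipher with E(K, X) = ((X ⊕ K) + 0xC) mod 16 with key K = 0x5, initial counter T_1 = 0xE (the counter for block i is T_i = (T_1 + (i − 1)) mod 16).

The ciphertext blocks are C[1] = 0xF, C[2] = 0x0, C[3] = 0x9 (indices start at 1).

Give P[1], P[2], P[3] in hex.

CTR decryption: S_i = E(K, T_i) where T_i is the counter for block i; P_i = C_i ⊕ S_i.
P[1]: T = 0xE, S = E(K, T) = 0x7; 0xF ⊕ 0x7 = 0x8.
P[2]: T = 0xF, S = E(K, T) = 0x6; 0x0 ⊕ 0x6 = 0x6.
P[3]: T = 0x0, S = E(K, T) = 0x1; 0x9 ⊕ 0x1 = 0x8.

P[1] = 0x8, P[2] = 0x6, P[3] = 0x8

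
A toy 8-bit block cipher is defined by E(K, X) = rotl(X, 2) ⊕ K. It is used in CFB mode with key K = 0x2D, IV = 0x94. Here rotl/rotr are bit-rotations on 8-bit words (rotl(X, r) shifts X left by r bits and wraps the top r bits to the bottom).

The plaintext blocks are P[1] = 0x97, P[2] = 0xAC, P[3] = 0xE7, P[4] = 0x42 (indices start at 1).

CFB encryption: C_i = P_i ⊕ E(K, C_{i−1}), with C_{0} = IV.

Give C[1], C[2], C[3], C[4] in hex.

C[1] = 0xE8, C[2] = 0x22, C[3] = 0x42, C[4] = 0x66

C[1]: E(K, 0x94) = 0x7F; 0x97 ⊕ 0x7F = 0xE8.
C[2]: E(K, 0xE8) = 0x8E; 0xAC ⊕ 0x8E = 0x22.
C[3]: E(K, 0x22) = 0xA5; 0xE7 ⊕ 0xA5 = 0x42.
C[4]: E(K, 0x42) = 0x24; 0x42 ⊕ 0x24 = 0x66.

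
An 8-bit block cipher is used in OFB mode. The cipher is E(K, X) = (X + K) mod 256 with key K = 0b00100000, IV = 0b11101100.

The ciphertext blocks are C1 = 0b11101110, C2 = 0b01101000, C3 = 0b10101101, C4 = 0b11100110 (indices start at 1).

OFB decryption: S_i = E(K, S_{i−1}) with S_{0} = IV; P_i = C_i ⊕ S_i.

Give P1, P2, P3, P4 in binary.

P1: S = E(K, 0b11101100) = 0b00001100; 0b11101110 ⊕ 0b00001100 = 0b11100010.
P2: S = E(K, 0b00001100) = 0b00101100; 0b01101000 ⊕ 0b00101100 = 0b01000100.
P3: S = E(K, 0b00101100) = 0b01001100; 0b10101101 ⊕ 0b01001100 = 0b11100001.
P4: S = E(K, 0b01001100) = 0b01101100; 0b11100110 ⊕ 0b01101100 = 0b10001010.

P1 = 0b11100010, P2 = 0b01000100, P3 = 0b11100001, P4 = 0b10001010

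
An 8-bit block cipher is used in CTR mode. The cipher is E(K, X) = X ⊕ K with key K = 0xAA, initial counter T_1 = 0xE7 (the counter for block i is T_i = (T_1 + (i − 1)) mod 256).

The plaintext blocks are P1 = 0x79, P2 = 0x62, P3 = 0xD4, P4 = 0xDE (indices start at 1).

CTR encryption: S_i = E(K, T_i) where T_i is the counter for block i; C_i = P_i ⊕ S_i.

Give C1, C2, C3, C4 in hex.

C1: T = 0xE7, S = E(K, T) = 0x4D; 0x79 ⊕ 0x4D = 0x34.
C2: T = 0xE8, S = E(K, T) = 0x42; 0x62 ⊕ 0x42 = 0x20.
C3: T = 0xE9, S = E(K, T) = 0x43; 0xD4 ⊕ 0x43 = 0x97.
C4: T = 0xEA, S = E(K, T) = 0x40; 0xDE ⊕ 0x40 = 0x9E.

C1 = 0x34, C2 = 0x20, C3 = 0x97, C4 = 0x9E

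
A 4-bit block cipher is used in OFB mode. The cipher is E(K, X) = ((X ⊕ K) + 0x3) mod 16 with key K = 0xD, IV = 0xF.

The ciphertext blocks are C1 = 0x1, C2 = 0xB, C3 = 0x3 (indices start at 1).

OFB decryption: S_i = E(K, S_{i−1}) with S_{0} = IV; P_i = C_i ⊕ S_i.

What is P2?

P2 = 0x0

P1: S = E(K, 0xF) = 0x5; 0x1 ⊕ 0x5 = 0x4.
P2: S = E(K, 0x5) = 0xB; 0xB ⊕ 0xB = 0x0.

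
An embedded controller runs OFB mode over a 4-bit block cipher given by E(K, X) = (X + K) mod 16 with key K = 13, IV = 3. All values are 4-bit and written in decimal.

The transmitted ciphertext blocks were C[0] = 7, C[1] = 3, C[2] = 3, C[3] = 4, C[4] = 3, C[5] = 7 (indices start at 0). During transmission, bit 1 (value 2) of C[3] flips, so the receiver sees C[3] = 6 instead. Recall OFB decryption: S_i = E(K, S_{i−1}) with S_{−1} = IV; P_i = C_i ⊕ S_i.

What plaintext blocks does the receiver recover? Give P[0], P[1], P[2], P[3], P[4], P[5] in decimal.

P[0] = 7, P[1] = 14, P[2] = 9, P[3] = 1, P[4] = 7, P[5] = 6

Only C[3] changed, to 6. In OFB, a change in C_i flips the same bit in P_i only; the keystream is unaffected. Decrypting the received ciphertext:
P[0]: S = E(K, 3) = 0; 7 ⊕ 0 = 7.
P[1]: S = E(K, 0) = 13; 3 ⊕ 13 = 14.
P[2]: S = E(K, 13) = 10; 3 ⊕ 10 = 9.
P[3]: S = E(K, 10) = 7; 6 ⊕ 7 = 1.
P[4]: S = E(K, 7) = 4; 3 ⊕ 4 = 7.
P[5]: S = E(K, 4) = 1; 7 ⊕ 1 = 6.
Blocks that differ from the original plaintext: P[3].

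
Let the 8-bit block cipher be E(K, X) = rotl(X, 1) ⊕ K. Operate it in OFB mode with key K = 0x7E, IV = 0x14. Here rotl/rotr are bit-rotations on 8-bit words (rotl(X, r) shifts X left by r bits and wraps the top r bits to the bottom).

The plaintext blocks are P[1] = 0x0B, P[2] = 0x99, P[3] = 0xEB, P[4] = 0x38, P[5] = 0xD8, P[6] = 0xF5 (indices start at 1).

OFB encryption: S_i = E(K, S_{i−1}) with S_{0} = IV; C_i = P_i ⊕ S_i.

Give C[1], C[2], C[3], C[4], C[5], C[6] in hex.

C[1] = 0x5D, C[2] = 0x4B, C[3] = 0x30, C[4] = 0xF1, C[5] = 0x35, C[6] = 0x50

C[1]: S = E(K, 0x14) = 0x56; 0x0B ⊕ 0x56 = 0x5D.
C[2]: S = E(K, 0x56) = 0xD2; 0x99 ⊕ 0xD2 = 0x4B.
C[3]: S = E(K, 0xD2) = 0xDB; 0xEB ⊕ 0xDB = 0x30.
C[4]: S = E(K, 0xDB) = 0xC9; 0x38 ⊕ 0xC9 = 0xF1.
C[5]: S = E(K, 0xC9) = 0xED; 0xD8 ⊕ 0xED = 0x35.
C[6]: S = E(K, 0xED) = 0xA5; 0xF5 ⊕ 0xA5 = 0x50.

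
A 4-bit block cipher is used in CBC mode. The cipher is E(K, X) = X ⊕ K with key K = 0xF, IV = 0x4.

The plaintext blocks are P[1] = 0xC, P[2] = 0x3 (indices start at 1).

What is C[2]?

C[2] = 0xB

CBC encryption: C_i = E(K, P_i ⊕ C_{i−1}), with C_{0} = IV.
C[1]: P[1] ⊕ 0x4 = 0x8; E(K, 0x8) = 0x7.
C[2]: P[2] ⊕ 0x7 = 0x4; E(K, 0x4) = 0xB.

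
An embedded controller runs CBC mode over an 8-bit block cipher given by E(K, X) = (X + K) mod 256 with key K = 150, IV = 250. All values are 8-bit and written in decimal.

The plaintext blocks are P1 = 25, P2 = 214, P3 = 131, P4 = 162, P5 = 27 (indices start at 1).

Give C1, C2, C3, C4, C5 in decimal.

CBC encryption: C_i = E(K, P_i ⊕ C_{i−1}), with C_{0} = IV.
C1: P1 ⊕ 250 = 227; E(K, 227) = 121.
C2: P2 ⊕ 121 = 175; E(K, 175) = 69.
C3: P3 ⊕ 69 = 198; E(K, 198) = 92.
C4: P4 ⊕ 92 = 254; E(K, 254) = 148.
C5: P5 ⊕ 148 = 143; E(K, 143) = 37.

C1 = 121, C2 = 69, C3 = 92, C4 = 148, C5 = 37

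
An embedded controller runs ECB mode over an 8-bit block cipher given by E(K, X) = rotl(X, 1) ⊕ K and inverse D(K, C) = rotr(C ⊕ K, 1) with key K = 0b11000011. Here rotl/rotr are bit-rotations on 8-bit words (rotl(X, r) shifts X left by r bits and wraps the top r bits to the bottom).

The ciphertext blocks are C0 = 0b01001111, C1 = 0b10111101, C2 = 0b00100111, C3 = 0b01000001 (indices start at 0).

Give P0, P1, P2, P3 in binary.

P0 = 0b01000110, P1 = 0b00111111, P2 = 0b01110010, P3 = 0b01000001

ECB decryption: P_i = D(K, C_i).
P0: D(K, 0b01001111) = 0b01000110.
P1: D(K, 0b10111101) = 0b00111111.
P2: D(K, 0b00100111) = 0b01110010.
P3: D(K, 0b01000001) = 0b01000001.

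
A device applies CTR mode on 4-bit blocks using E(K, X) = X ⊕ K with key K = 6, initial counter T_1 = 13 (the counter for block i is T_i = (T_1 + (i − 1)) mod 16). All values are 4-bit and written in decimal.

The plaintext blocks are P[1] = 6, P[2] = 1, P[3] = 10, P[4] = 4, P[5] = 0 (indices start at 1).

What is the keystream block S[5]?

CTR encryption: S_i = E(K, T_i) where T_i is the counter for block i; C_i = P_i ⊕ S_i.
C[1]: T = 13, S = E(K, T) = 11; 6 ⊕ 11 = 13.
C[2]: T = 14, S = E(K, T) = 8; 1 ⊕ 8 = 9.
C[3]: T = 15, S = E(K, T) = 9; 10 ⊕ 9 = 3.
C[4]: T = 0, S = E(K, T) = 6; 4 ⊕ 6 = 2.
C[5]: T = 1, S = E(K, T) = 7; 0 ⊕ 7 = 7.
So S[5] = 7.

7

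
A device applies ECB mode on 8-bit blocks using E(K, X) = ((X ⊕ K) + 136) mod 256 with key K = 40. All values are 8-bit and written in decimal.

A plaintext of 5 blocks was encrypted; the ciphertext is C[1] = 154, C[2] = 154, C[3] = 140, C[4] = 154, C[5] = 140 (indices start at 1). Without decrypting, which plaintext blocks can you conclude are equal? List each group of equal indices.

ECB encrypts each block independently with the same key, so equal ciphertext blocks imply equal plaintext blocks.
C[1] = C[2] = C[4] = 154, so P[1] = P[2] = P[4].
C[3] = C[5] = 140, so P[3] = P[5].

P[1] = P[2] = P[4]; P[3] = P[5]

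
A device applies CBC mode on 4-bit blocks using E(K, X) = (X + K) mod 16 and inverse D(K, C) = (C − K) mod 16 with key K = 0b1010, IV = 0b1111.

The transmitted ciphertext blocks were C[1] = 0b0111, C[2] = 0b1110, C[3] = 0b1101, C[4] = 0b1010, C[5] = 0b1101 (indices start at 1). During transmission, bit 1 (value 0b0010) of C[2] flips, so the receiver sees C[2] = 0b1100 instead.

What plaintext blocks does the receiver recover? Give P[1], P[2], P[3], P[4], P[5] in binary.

CBC decryption: P_i = D(K, C_i) ⊕ C_{i−1}, with C_{0} = IV.
Only C[2] changed, to 0b1100. In CBC, a change in C_i garbles P_i and flips the same bit in P_{i+1}. Decrypting the received ciphertext:
P[1]: D(K, 0b0111) = 0b1101; 0b1101 ⊕ 0b1111 = 0b0010.
P[2]: D(K, 0b1100) = 0b0010; 0b0010 ⊕ 0b0111 = 0b0101.
P[3]: D(K, 0b1101) = 0b0011; 0b0011 ⊕ 0b1100 = 0b1111.
P[4]: D(K, 0b1010) = 0b0000; 0b0000 ⊕ 0b1101 = 0b1101.
P[5]: D(K, 0b1101) = 0b0011; 0b0011 ⊕ 0b1010 = 0b1001.
Blocks that differ from the original plaintext: P[2], P[3].

P[1] = 0b0010, P[2] = 0b0101, P[3] = 0b1111, P[4] = 0b1101, P[5] = 0b1001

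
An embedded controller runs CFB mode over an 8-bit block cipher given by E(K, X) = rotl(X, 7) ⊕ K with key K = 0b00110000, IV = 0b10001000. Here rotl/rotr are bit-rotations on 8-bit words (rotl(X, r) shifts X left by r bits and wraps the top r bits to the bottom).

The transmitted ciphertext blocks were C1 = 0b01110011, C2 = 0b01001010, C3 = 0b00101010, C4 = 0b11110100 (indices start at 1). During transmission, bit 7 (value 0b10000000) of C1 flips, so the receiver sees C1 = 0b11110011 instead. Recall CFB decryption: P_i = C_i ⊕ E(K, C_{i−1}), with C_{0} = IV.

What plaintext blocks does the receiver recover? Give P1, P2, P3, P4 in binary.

P1 = 0b10000111, P2 = 0b10000011, P3 = 0b00111111, P4 = 0b11010001

Only C1 changed, to 0b11110011. In CFB, a change in C_i flips the same bit in P_i and garbles P_{i+1}. Decrypting the received ciphertext:
P1: E(K, 0b10001000) = 0b01110100; 0b11110011 ⊕ 0b01110100 = 0b10000111.
P2: E(K, 0b11110011) = 0b11001001; 0b01001010 ⊕ 0b11001001 = 0b10000011.
P3: E(K, 0b01001010) = 0b00010101; 0b00101010 ⊕ 0b00010101 = 0b00111111.
P4: E(K, 0b00101010) = 0b00100101; 0b11110100 ⊕ 0b00100101 = 0b11010001.
Blocks that differ from the original plaintext: P1, P2.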